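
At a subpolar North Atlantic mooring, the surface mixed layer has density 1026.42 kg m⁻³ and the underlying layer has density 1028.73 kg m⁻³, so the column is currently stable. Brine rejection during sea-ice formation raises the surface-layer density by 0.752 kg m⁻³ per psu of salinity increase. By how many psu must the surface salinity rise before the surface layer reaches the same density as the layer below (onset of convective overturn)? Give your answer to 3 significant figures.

3.07 psu

Density deficit of the surface layer: 1028.73 − 1026.42 = 2.31 kg m⁻³.
Required change = 2.31 / 0.752 = 3.07 psu.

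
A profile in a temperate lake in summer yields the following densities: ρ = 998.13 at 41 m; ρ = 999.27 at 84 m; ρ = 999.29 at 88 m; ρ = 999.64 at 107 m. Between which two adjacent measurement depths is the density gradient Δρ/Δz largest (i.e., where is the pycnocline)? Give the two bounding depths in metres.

41–84 m

Compute the density gradient over each adjacent pair:
  41–84 m: Δρ/Δz = 1.14/43 = 0.027 kg m⁻⁴
  84–88 m: Δρ/Δz = 0.02/4 = 5.0 × 10⁻³ kg m⁻⁴
  88–107 m: Δρ/Δz = 0.35/19 = 0.018 kg m⁻⁴
The largest gradient is in the 41–84 m interval — the pycnocline.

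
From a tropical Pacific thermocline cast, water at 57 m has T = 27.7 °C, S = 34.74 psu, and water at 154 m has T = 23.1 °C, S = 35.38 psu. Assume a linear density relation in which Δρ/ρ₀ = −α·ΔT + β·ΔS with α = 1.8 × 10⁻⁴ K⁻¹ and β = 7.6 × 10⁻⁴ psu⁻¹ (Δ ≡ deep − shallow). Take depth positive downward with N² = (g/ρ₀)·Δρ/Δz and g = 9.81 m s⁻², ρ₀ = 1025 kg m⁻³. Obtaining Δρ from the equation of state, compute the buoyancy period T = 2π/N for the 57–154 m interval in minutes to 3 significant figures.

9.08 min

ΔT = -4.6 K, ΔS = +0.64 psu (deep − shallow).
Δρ/ρ₀ = −αΔT + βΔS = 8.28 × 10⁻⁴ + 4.864 × 10⁻⁴ = 1.3144 × 10⁻³, so Δρ ≈ 1.347 kg m⁻³.
N² = (g/ρ₀)·Δρ/Δz = g·(Δρ/ρ₀)/Δz = 9.81 × 1.3144 × 10⁻³ / 97 = 1.3293 × 10⁻⁴ s⁻².
N = √(1.3293 × 10⁻⁴) = 0.011530 rad s⁻¹ → T = 2π/N = 544.94 s = 9.0823 min ≈ 9.08 min.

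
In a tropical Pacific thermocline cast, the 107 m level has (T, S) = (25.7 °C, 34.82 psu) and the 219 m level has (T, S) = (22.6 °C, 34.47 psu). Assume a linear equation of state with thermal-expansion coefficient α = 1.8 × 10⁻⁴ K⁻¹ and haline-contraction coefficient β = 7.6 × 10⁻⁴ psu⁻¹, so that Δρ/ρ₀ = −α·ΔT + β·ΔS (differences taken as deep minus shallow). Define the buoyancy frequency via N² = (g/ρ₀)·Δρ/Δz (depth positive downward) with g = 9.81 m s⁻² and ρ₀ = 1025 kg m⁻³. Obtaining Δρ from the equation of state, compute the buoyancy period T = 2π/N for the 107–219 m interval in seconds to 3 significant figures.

ΔT = -3.1 K, ΔS = -0.35 psu (deep − shallow).
Δρ/ρ₀ = −αΔT + βΔS = 5.58 × 10⁻⁴ − 2.66 × 10⁻⁴ = 2.92 × 10⁻⁴, so Δρ ≈ 0.2993 kg m⁻³.
N² = (g/ρ₀)·Δρ/Δz = g·(Δρ/ρ₀)/Δz = 9.81 × 2.92 × 10⁻⁴ / 112 = 2.5576 × 10⁻⁵ s⁻².
N = √(2.5576 × 10⁻⁵) = 5.0573 × 10⁻³ rad s⁻¹ → T = 2π/N = 1.2424 × 10³ s ≈ 1.24 × 10³ s.

1.24 × 10³ s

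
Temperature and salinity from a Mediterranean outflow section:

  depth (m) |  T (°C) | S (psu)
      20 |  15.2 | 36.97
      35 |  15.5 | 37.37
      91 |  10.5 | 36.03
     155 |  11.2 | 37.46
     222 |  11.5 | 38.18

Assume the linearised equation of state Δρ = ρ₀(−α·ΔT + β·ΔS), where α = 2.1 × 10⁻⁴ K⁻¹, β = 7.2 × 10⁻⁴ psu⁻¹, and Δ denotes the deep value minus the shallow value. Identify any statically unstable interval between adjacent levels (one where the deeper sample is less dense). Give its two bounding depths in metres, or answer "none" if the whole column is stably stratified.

Evaluate Δρ/ρ₀ = −αΔT + βΔS across each adjacent pair:
  20–35 m: −αΔT+βΔS = −(2.1 × 10⁻⁴)(+0.3)+(7.2 × 10⁻⁴)(+0.40) = 2.2 × 10⁻⁴ → stable
  35–91 m: −αΔT+βΔS = −(2.1 × 10⁻⁴)(-5.0)+(7.2 × 10⁻⁴)(-1.34) = 8.5 × 10⁻⁵ → stable
  91–155 m: −αΔT+βΔS = −(2.1 × 10⁻⁴)(+0.7)+(7.2 × 10⁻⁴)(+1.43) = 8.8 × 10⁻⁴ → stable
  155–222 m: −αΔT+βΔS = −(2.1 × 10⁻⁴)(+0.3)+(7.2 × 10⁻⁴)(+0.72) = 4.6 × 10⁻⁴ → stable
Every interval has Δρ > 0: the column is stably stratified throughout.

none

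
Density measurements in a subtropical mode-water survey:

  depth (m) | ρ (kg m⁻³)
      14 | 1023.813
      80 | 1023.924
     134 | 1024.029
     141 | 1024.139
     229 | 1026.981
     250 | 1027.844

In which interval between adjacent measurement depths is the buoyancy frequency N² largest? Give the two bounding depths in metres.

Compute the density gradient over each adjacent pair:
  14–80 m: Δρ/Δz = 0.111/66 = 1.7 × 10⁻³ kg m⁻⁴
  80–134 m: Δρ/Δz = 0.105/54 = 1.9 × 10⁻³ kg m⁻⁴
  134–141 m: Δρ/Δz = 0.110/7 = 0.016 kg m⁻⁴
  141–229 m: Δρ/Δz = 2.842/88 = 0.032 kg m⁻⁴
  229–250 m: Δρ/Δz = 0.863/21 = 0.041 kg m⁻⁴
The largest gradient is in the 229–250 m interval — the pycnocline.

229–250 m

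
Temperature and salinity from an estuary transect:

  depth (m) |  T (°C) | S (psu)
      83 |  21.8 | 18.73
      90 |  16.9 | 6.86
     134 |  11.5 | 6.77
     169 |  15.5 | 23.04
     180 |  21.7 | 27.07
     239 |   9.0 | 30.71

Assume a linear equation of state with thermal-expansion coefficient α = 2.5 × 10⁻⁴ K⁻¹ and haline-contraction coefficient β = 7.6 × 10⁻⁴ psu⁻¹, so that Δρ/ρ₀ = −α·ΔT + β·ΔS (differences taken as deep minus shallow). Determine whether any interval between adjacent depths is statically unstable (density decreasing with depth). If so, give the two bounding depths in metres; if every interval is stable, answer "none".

83–90 m

Evaluate Δρ/ρ₀ = −αΔT + βΔS across each adjacent pair:
  83–90 m: −αΔT+βΔS = −(2.5 × 10⁻⁴)(-4.9)+(7.6 × 10⁻⁴)(-11.87) = -7.8 × 10⁻³ → UNSTABLE
  90–134 m: −αΔT+βΔS = −(2.5 × 10⁻⁴)(-5.4)+(7.6 × 10⁻⁴)(-0.09) = 1.3 × 10⁻³ → stable
  134–169 m: −αΔT+βΔS = −(2.5 × 10⁻⁴)(+4.0)+(7.6 × 10⁻⁴)(+16.27) = 0.011 → stable
  169–180 m: −αΔT+βΔS = −(2.5 × 10⁻⁴)(+6.2)+(7.6 × 10⁻⁴)(+4.03) = 1.5 × 10⁻³ → stable
  180–239 m: −αΔT+βΔS = −(2.5 × 10⁻⁴)(-12.7)+(7.6 × 10⁻⁴)(+3.64) = 5.9 × 10⁻³ → stable
The 83–90 m interval has Δρ < 0: lighter water underlies denser water.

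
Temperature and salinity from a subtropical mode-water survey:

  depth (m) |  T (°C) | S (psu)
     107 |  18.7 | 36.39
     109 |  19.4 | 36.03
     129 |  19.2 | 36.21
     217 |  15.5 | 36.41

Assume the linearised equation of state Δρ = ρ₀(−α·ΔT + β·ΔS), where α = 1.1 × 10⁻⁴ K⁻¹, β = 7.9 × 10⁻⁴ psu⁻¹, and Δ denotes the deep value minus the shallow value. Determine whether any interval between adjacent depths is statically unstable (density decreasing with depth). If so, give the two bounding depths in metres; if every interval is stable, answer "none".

Evaluate Δρ/ρ₀ = −αΔT + βΔS across each adjacent pair:
  107–109 m: −αΔT+βΔS = −(1.1 × 10⁻⁴)(+0.7)+(7.9 × 10⁻⁴)(-0.36) = -3.6 × 10⁻⁴ → UNSTABLE
  109–129 m: −αΔT+βΔS = −(1.1 × 10⁻⁴)(-0.2)+(7.9 × 10⁻⁴)(+0.18) = 1.6 × 10⁻⁴ → stable
  129–217 m: −αΔT+βΔS = −(1.1 × 10⁻⁴)(-3.7)+(7.9 × 10⁻⁴)(+0.20) = 5.7 × 10⁻⁴ → stable
The 107–109 m interval has Δρ < 0: lighter water underlies denser water.

107–109 m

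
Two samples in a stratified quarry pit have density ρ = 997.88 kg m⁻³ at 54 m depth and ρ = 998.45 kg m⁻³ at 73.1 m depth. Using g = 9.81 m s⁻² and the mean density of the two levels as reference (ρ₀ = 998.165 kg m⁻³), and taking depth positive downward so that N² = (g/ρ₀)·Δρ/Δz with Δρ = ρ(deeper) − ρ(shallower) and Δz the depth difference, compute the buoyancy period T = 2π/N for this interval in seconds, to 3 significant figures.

Δρ = 998.45 − 997.88 = 0.57 kg m⁻³ over Δz = 73.1 − 54 = 19.1 m.
N² = (9.81/998.165) × (0.57/19.1) = 2.9330 × 10⁻⁴ s⁻².
N = √(2.9330 × 10⁻⁴) = 0.017126 rad s⁻¹, so T = 2π/N = 366.88 s ≈ 367 s.
Since Δρ > 0 the layer is stably stratified.

367 s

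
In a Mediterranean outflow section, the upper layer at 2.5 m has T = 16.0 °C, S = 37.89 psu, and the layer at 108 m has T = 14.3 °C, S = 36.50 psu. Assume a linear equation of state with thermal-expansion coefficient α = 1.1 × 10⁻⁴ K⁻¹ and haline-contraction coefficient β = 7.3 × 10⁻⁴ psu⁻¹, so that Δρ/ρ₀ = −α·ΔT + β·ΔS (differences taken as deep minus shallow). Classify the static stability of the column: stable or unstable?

ΔT = 14.3 − 16.0 = -1.7 K and ΔS = 36.50 − 37.89 = -1.39 psu (deep − shallow).
−αΔT = 1.87 × 10⁻⁴; βΔS = -1.0147 × 10⁻³; sum Δρ/ρ₀ = -8.277 × 10⁻⁴.
Δρ/ρ₀ < 0, so Δρ < 0: deeper water is lighter → statically unstable; the column would overturn.

unstable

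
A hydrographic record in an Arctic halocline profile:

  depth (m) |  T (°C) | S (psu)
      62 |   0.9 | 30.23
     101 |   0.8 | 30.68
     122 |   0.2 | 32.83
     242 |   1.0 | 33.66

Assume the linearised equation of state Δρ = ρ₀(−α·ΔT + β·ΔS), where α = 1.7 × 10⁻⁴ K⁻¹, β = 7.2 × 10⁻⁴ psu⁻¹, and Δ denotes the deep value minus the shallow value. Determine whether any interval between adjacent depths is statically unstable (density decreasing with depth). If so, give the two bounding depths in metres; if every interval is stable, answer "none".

Evaluate Δρ/ρ₀ = −αΔT + βΔS across each adjacent pair:
  62–101 m: −αΔT+βΔS = −(1.7 × 10⁻⁴)(-0.1)+(7.2 × 10⁻⁴)(+0.45) = 3.4 × 10⁻⁴ → stable
  101–122 m: −αΔT+βΔS = −(1.7 × 10⁻⁴)(-0.6)+(7.2 × 10⁻⁴)(+2.15) = 1.7 × 10⁻³ → stable
  122–242 m: −αΔT+βΔS = −(1.7 × 10⁻⁴)(+0.8)+(7.2 × 10⁻⁴)(+0.83) = 4.6 × 10⁻⁴ → stable
Every interval has Δρ > 0: the column is stably stratified throughout.

none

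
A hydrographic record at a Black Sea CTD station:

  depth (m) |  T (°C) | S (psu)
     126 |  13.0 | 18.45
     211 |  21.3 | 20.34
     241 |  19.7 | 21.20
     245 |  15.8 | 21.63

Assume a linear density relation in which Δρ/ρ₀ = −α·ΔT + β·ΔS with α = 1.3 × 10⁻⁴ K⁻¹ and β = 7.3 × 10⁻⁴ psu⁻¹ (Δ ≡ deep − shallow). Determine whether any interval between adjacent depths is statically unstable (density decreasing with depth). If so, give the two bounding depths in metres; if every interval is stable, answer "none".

Evaluate Δρ/ρ₀ = −αΔT + βΔS across each adjacent pair:
  126–211 m: −αΔT+βΔS = −(1.3 × 10⁻⁴)(+8.3)+(7.3 × 10⁻⁴)(+1.89) = 3.0 × 10⁻⁴ → stable
  211–241 m: −αΔT+βΔS = −(1.3 × 10⁻⁴)(-1.6)+(7.3 × 10⁻⁴)(+0.86) = 8.4 × 10⁻⁴ → stable
  241–245 m: −αΔT+βΔS = −(1.3 × 10⁻⁴)(-3.9)+(7.3 × 10⁻⁴)(+0.43) = 8.2 × 10⁻⁴ → stable
Every interval has Δρ > 0: the column is stably stratified throughout.

none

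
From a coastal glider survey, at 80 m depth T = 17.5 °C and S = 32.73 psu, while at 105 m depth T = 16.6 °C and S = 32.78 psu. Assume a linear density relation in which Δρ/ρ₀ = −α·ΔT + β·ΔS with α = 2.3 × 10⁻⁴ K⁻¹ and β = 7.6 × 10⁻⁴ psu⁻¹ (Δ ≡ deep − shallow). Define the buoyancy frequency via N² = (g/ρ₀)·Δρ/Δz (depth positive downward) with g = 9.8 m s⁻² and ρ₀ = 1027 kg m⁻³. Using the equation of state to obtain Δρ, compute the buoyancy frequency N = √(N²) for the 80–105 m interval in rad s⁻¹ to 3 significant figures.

9.80 × 10⁻³ rad s⁻¹

ΔT = -0.9 K, ΔS = +0.05 psu (deep − shallow).
Δρ/ρ₀ = −αΔT + βΔS = 2.07 × 10⁻⁴ + 3.80 × 10⁻⁵ = 2.45 × 10⁻⁴, so Δρ ≈ 0.2516 kg m⁻³.
N² = (g/ρ₀)·Δρ/Δz = g·(Δρ/ρ₀)/Δz = 9.8 × 2.45 × 10⁻⁴ / 25 = 9.6040 × 10⁻⁵ s⁻².
N = √(9.6040 × 10⁻⁵) = 9.8000 × 10⁻³ rad s⁻¹ ≈ 9.80 × 10⁻³ rad s⁻¹.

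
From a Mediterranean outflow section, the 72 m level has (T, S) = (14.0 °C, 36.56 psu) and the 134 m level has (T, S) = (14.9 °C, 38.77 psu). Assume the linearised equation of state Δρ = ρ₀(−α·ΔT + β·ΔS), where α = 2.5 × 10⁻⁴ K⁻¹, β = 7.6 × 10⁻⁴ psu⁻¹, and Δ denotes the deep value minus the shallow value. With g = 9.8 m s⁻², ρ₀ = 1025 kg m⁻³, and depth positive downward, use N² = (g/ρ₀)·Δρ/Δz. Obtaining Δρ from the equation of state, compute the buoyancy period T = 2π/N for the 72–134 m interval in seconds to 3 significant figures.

ΔT = +0.9 K, ΔS = +2.21 psu (deep − shallow).
Δρ/ρ₀ = −αΔT + βΔS = -2.25 × 10⁻⁴ + 1.6796 × 10⁻³ = 1.4546 × 10⁻³, so Δρ ≈ 1.491 kg m⁻³.
N² = (g/ρ₀)·Δρ/Δz = g·(Δρ/ρ₀)/Δz = 9.8 × 1.4546 × 10⁻³ / 62 = 2.2992 × 10⁻⁴ s⁻².
N = √(2.2992 × 10⁻⁴) = 0.015163 rad s⁻¹ → T = 2π/N = 414.38 s ≈ 414 s.

414 s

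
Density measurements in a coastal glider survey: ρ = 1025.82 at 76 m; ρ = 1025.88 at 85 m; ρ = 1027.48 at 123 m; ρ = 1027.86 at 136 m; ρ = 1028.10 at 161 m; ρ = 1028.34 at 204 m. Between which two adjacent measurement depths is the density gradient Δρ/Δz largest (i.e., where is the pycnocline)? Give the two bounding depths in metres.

Compute the density gradient over each adjacent pair:
  76–85 m: Δρ/Δz = 0.06/9 = 6.7 × 10⁻³ kg m⁻⁴
  85–123 m: Δρ/Δz = 1.60/38 = 0.042 kg m⁻⁴
  123–136 m: Δρ/Δz = 0.38/13 = 0.029 kg m⁻⁴
  136–161 m: Δρ/Δz = 0.24/25 = 9.6 × 10⁻³ kg m⁻⁴
  161–204 m: Δρ/Δz = 0.24/43 = 5.6 × 10⁻³ kg m⁻⁴
The largest gradient is in the 85–123 m interval — the pycnocline.

85–123 m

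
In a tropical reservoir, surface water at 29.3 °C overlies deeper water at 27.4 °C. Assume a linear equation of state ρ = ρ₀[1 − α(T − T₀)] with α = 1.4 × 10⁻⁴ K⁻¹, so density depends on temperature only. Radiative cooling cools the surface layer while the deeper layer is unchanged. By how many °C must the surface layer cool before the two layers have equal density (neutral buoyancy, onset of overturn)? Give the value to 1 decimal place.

1.9 °C

With temperature the only control, equal density requires T_surf′ = T_deep.
T_surf′ = 27.4 °C.
Cooling required: 29.3 − 27.4 = 1.9 °C.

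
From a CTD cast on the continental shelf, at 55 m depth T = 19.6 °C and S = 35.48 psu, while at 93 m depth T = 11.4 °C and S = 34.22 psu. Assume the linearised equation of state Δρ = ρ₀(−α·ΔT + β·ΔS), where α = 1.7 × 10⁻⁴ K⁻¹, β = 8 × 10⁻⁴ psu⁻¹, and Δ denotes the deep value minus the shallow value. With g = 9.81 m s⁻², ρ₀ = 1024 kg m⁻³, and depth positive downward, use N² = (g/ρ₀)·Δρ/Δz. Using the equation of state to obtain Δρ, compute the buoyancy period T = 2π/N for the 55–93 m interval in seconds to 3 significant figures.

629 s

ΔT = -8.2 K, ΔS = -1.26 psu (deep − shallow).
Δρ/ρ₀ = −αΔT + βΔS = 1.394 × 10⁻³ − 1.008 × 10⁻³ = 3.86 × 10⁻⁴, so Δρ ≈ 0.3953 kg m⁻³.
N² = (g/ρ₀)·Δρ/Δz = g·(Δρ/ρ₀)/Δz = 9.81 × 3.86 × 10⁻⁴ / 38 = 9.9649 × 10⁻⁵ s⁻².
N = √(9.9649 × 10⁻⁵) = 9.9824 × 10⁻³ rad s⁻¹ → T = 2π/N = 629.43 s ≈ 629 s.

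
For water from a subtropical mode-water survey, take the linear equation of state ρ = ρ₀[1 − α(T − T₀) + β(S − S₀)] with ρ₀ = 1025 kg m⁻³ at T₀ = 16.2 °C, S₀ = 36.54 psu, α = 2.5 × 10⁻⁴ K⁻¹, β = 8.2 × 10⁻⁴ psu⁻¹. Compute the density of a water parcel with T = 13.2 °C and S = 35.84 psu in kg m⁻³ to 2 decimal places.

T − T₀ = -3.0 K, S − S₀ = -0.70 psu.
Bracket = 1 − α·(-3.0) + β·(-0.70) = 1 + (1.76 × 10⁻⁴) = 1.0001760.
ρ = 1025 × 1.0001760 = 1025.18 kg m⁻³.

1025.18 kg m⁻³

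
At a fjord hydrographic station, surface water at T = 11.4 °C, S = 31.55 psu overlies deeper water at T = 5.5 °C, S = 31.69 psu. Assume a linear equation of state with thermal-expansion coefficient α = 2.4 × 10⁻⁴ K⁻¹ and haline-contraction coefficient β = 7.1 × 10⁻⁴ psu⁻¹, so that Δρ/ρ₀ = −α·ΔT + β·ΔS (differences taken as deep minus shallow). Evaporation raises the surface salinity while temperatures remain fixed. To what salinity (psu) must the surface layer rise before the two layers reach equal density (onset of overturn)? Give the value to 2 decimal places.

Neutral buoyancy requires −α(T_deep − T_surf) + β(S_deep − S_surf′) = 0.
S_surf′ = S_deep − (α/β)·ΔT = 31.69 − (2.4 × 10⁻⁴/7.1 × 10⁻⁴)·(-5.9) = 33.6844 psu.
Increase required: 33.6844 − 31.55 = 2.1344 psu.

33.68 psu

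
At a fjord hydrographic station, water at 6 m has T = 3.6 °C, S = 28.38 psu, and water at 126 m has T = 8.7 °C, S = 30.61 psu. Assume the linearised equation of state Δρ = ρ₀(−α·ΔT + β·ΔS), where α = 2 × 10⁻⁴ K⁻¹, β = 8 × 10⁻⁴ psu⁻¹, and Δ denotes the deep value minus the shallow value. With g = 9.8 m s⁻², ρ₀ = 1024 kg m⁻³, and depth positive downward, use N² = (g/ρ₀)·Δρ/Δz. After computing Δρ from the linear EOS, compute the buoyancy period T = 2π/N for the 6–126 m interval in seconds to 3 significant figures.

ΔT = +5.1 K, ΔS = +2.23 psu (deep − shallow).
Δρ/ρ₀ = −αΔT + βΔS = -1.02 × 10⁻³ + 1.784 × 10⁻³ = 7.64 × 10⁻⁴, so Δρ ≈ 0.7823 kg m⁻³.
N² = (g/ρ₀)·Δρ/Δz = g·(Δρ/ρ₀)/Δz = 9.8 × 7.64 × 10⁻⁴ / 120 = 6.2393 × 10⁻⁵ s⁻².
N = √(6.2393 × 10⁻⁵) = 7.8989 × 10⁻³ rad s⁻¹ → T = 2π/N = 795.45 s ≈ 795 s.

795 s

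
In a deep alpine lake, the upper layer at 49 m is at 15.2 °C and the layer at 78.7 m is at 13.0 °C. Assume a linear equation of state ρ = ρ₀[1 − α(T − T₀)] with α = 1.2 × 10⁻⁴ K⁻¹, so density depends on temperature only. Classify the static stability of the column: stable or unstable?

stable

ΔT = 13.0 − 15.2 = -2.2 K, so Δρ/ρ₀ = −αΔT = 2.64 × 10⁻⁴.
Δρ/ρ₀ > 0, so Δρ > 0: deeper water is denser → statically stable.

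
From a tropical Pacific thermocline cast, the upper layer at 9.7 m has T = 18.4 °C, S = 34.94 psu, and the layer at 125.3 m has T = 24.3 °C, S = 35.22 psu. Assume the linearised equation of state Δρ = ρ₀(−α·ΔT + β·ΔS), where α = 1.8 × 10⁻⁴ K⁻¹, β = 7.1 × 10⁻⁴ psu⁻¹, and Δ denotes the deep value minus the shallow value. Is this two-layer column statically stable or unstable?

ΔT = 24.3 − 18.4 = +5.9 K and ΔS = 35.22 − 34.94 = +0.28 psu (deep − shallow).
−αΔT = -1.062 × 10⁻³; βΔS = 1.988 × 10⁻⁴; sum Δρ/ρ₀ = -8.632 × 10⁻⁴.
Δρ/ρ₀ < 0, so Δρ < 0: deeper water is lighter → statically unstable; the column would overturn.

unstable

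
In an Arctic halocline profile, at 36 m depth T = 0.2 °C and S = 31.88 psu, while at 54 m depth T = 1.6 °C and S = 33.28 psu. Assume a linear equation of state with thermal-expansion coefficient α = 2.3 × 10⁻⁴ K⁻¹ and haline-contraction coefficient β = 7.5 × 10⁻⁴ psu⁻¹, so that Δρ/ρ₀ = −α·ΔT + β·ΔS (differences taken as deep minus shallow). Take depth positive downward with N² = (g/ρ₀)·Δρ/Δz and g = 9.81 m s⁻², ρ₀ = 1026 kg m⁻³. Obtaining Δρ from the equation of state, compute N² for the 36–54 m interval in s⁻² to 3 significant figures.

3.97 × 10⁻⁴ s⁻²

ΔT = +1.4 K, ΔS = +1.40 psu (deep − shallow).
Δρ/ρ₀ = −αΔT + βΔS = -3.22 × 10⁻⁴ + 1.05 × 10⁻³ = 7.28 × 10⁻⁴, so Δρ ≈ 0.7469 kg m⁻³.
N² = (g/ρ₀)·Δρ/Δz = g·(Δρ/ρ₀)/Δz = 9.81 × 7.28 × 10⁻⁴ / 18 = 3.9676 × 10⁻⁴ s⁻² ≈ 3.97 × 10⁻⁴ s⁻².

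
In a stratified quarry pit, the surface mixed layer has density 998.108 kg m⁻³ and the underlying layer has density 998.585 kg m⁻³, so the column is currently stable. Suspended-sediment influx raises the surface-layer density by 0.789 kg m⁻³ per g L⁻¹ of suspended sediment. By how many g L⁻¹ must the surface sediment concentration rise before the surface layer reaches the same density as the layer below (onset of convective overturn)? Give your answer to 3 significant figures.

0.605 g L⁻¹

Density deficit of the surface layer: 998.585 − 998.108 = 0.477 kg m⁻³.
Required change = 0.477 / 0.789 = 0.605 g L⁻¹.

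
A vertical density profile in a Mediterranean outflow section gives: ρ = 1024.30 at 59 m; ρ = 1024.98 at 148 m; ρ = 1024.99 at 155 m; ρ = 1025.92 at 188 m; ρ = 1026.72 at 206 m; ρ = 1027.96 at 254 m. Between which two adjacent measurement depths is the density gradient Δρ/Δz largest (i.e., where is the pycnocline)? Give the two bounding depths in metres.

Compute the density gradient over each adjacent pair:
  59–148 m: Δρ/Δz = 0.68/89 = 7.6 × 10⁻³ kg m⁻⁴
  148–155 m: Δρ/Δz = 0.01/7 = 1.4 × 10⁻³ kg m⁻⁴
  155–188 m: Δρ/Δz = 0.93/33 = 0.028 kg m⁻⁴
  188–206 m: Δρ/Δz = 0.80/18 = 0.044 kg m⁻⁴
  206–254 m: Δρ/Δz = 1.24/48 = 0.026 kg m⁻⁴
The largest gradient is in the 188–206 m interval — the pycnocline.

188–206 m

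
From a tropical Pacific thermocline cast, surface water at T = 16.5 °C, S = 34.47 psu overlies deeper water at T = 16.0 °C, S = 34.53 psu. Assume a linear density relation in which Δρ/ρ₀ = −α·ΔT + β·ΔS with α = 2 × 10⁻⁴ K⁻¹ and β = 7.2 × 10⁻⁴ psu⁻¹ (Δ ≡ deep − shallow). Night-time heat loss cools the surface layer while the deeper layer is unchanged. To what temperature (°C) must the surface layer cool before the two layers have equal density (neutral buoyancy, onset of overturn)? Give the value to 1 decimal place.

Neutral buoyancy requires Δρ = 0, i.e. −α(T_deep − T_surf′) + β(S_deep − S_surf) = 0.
T_surf′ = T_deep − (β/α)·ΔS = 16.0 − (7.2 × 10⁻⁴/2 × 10⁻⁴)·(+0.06) = 15.784 °C.
Cooling required: 16.5 − (15.784) = 0.716 °C.

15.8 °C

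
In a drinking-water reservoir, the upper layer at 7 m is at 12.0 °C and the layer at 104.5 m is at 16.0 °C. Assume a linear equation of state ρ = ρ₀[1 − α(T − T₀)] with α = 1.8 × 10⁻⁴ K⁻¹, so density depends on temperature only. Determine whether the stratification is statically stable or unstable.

unstable

ΔT = 16.0 − 12.0 = +4.0 K, so Δρ/ρ₀ = −αΔT = -7.20 × 10⁻⁴.
Δρ/ρ₀ < 0, so Δρ < 0: deeper water is lighter → statically unstable; the column would overturn.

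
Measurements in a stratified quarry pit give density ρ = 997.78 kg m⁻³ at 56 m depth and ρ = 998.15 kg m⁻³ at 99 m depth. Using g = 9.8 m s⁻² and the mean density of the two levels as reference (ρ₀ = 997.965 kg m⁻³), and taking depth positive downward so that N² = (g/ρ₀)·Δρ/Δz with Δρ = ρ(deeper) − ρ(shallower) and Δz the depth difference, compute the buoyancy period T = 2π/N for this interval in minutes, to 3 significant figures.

Δρ = 998.15 − 997.78 = 0.37 kg m⁻³ over Δz = 99 − 56 = 43 m.
N² = (9.8/997.965) × (0.37/43) = 8.4498 × 10⁻⁵ s⁻².
N = √(8.4498 × 10⁻⁵) = 9.1923 × 10⁻³ rad s⁻¹, so T = 2π/N = 683.53 s = 11.392 min ≈ 11.4 min.

11.4 min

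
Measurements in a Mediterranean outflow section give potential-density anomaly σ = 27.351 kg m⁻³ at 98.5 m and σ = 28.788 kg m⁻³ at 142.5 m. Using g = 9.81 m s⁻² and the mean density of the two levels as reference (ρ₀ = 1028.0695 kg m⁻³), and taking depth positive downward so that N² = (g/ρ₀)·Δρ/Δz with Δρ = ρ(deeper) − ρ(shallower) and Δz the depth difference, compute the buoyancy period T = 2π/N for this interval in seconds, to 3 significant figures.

356 s

Δρ = 1028.788 − 1027.351 = 1.437 kg m⁻³ over Δz = 142.5 − 98.5 = 44 m.
N² = (9.81/1028.0695) × (1.437/44) = 3.1164 × 10⁻⁴ s⁻².
N = √(3.1164 × 10⁻⁴) = 0.017653 rad s⁻¹, so T = 2π/N = 355.93 s ≈ 356 s.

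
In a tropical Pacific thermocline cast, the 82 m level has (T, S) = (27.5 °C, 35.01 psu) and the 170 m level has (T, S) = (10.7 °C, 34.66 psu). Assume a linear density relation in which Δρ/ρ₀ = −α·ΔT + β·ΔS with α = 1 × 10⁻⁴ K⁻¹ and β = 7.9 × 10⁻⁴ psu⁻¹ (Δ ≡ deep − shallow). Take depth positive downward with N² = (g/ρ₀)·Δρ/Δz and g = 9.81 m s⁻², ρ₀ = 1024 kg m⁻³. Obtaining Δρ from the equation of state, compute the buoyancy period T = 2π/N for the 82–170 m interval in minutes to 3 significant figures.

8.37 min

ΔT = -16.8 K, ΔS = -0.35 psu (deep − shallow).
Δρ/ρ₀ = −αΔT + βΔS = 1.68 × 10⁻³ − 2.765 × 10⁻⁴ = 1.4035 × 10⁻³, so Δρ ≈ 1.437 kg m⁻³.
N² = (g/ρ₀)·Δρ/Δz = g·(Δρ/ρ₀)/Δz = 9.81 × 1.4035 × 10⁻³ / 88 = 1.5646 × 10⁻⁴ s⁻².
N = √(1.5646 × 10⁻⁴) = 0.012508 rad s⁻¹ → T = 2π/N = 502.33 s = 8.3722 min ≈ 8.37 min.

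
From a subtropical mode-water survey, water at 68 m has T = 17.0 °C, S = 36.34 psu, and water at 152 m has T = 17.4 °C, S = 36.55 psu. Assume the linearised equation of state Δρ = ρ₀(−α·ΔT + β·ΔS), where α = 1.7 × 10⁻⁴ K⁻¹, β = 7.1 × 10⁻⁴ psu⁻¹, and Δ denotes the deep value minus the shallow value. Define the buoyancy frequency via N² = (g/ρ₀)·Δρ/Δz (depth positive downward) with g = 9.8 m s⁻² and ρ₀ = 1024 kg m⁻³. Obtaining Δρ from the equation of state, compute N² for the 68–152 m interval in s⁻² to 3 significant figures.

ΔT = +0.4 K, ΔS = +0.21 psu (deep − shallow).
Δρ/ρ₀ = −αΔT + βΔS = -6.80 × 10⁻⁵ + 1.491 × 10⁻⁴ = 8.11 × 10⁻⁵, so Δρ ≈ 0.08305 kg m⁻³.
N² = (g/ρ₀)·Δρ/Δz = g·(Δρ/ρ₀)/Δz = 9.8 × 8.11 × 10⁻⁵ / 84 = 9.4617 × 10⁻⁶ s⁻² ≈ 9.46 × 10⁻⁶ s⁻².

9.46 × 10⁻⁶ s⁻²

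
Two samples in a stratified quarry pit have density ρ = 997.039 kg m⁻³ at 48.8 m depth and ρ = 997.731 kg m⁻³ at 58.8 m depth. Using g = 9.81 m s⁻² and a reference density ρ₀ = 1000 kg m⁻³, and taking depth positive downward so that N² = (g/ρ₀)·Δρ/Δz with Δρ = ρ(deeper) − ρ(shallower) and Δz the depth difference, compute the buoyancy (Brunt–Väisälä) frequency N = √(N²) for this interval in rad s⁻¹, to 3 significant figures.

Δρ = 997.731 − 997.039 = 0.692 kg m⁻³ over Δz = 58.8 − 48.8 = 10 m.
N² = (9.81/1000) × (0.692/10) = 6.7885 × 10⁻⁴ s⁻².
N = √(6.7885 × 10⁻⁴) = 0.026055 rad s⁻¹ ≈ 0.0261 rad s⁻¹.

0.0261 rad s⁻¹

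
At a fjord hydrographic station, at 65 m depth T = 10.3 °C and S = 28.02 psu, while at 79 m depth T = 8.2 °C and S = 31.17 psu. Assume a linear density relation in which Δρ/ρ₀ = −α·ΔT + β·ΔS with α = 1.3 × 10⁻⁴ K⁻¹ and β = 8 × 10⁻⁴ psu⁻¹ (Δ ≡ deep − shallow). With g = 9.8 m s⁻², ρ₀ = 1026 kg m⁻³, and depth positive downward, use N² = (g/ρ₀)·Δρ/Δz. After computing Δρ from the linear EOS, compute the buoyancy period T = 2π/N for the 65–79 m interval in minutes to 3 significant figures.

2.37 min

ΔT = -2.1 K, ΔS = +3.15 psu (deep − shallow).
Δρ/ρ₀ = −αΔT + βΔS = 2.73 × 10⁻⁴ + 2.52 × 10⁻³ = 2.793 × 10⁻³, so Δρ ≈ 2.866 kg m⁻³.
N² = (g/ρ₀)·Δρ/Δz = g·(Δρ/ρ₀)/Δz = 9.8 × 2.793 × 10⁻³ / 14 = 1.9551 × 10⁻³ s⁻².
N = √(1.9551 × 10⁻³) = 0.044217 rad s⁻¹ → T = 2π/N = 142.10 s = 2.3683 min ≈ 2.37 min.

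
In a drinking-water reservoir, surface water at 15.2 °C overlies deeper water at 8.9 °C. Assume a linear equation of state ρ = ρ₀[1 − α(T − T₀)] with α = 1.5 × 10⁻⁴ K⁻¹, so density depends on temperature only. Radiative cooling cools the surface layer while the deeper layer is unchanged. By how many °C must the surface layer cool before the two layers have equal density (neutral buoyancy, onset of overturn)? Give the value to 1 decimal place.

6.3 °C

With temperature the only control, equal density requires T_surf′ = T_deep.
T_surf′ = 8.9 °C.
Cooling required: 15.2 − 8.9 = 6.3 °C.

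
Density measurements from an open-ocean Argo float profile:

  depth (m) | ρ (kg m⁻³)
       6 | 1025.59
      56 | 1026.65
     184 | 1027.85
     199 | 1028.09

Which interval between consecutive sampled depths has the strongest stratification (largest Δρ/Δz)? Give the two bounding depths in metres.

Compute the density gradient over each adjacent pair:
  6–56 m: Δρ/Δz = 1.06/50 = 0.021 kg m⁻⁴
  56–184 m: Δρ/Δz = 1.20/128 = 9.4 × 10⁻³ kg m⁻⁴
  184–199 m: Δρ/Δz = 0.24/15 = 0.016 kg m⁻⁴
The largest gradient is in the 6–56 m interval — the pycnocline.

6–56 m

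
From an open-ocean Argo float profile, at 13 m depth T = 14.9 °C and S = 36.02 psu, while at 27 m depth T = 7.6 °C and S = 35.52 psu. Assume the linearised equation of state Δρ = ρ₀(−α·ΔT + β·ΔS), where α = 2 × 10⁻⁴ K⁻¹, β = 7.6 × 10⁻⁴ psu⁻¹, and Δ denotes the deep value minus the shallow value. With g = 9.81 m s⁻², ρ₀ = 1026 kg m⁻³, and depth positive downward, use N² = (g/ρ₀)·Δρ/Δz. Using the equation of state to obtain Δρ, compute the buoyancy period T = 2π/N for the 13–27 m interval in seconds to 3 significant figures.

228 s

ΔT = -7.3 K, ΔS = -0.50 psu (deep − shallow).
Δρ/ρ₀ = −αΔT + βΔS = 1.46 × 10⁻³ − 3.80 × 10⁻⁴ = 1.08 × 10⁻³, so Δρ ≈ 1.108 kg m⁻³.
N² = (g/ρ₀)·Δρ/Δz = g·(Δρ/ρ₀)/Δz = 9.81 × 1.08 × 10⁻³ / 14 = 7.5677 × 10⁻⁴ s⁻².
N = √(7.5677 × 10⁻⁴) = 0.027509 rad s⁻¹ → T = 2π/N = 228.40 s ≈ 228 s.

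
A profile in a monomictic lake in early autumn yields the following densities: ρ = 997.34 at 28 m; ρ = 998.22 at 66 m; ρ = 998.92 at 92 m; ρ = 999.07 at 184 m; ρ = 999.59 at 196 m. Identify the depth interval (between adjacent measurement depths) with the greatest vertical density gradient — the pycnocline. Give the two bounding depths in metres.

Compute the density gradient over each adjacent pair:
  28–66 m: Δρ/Δz = 0.88/38 = 0.023 kg m⁻⁴
  66–92 m: Δρ/Δz = 0.70/26 = 0.027 kg m⁻⁴
  92–184 m: Δρ/Δz = 0.15/92 = 1.6 × 10⁻³ kg m⁻⁴
  184–196 m: Δρ/Δz = 0.52/12 = 0.043 kg m⁻⁴
The largest gradient is in the 184–196 m interval — the pycnocline.

184–196 m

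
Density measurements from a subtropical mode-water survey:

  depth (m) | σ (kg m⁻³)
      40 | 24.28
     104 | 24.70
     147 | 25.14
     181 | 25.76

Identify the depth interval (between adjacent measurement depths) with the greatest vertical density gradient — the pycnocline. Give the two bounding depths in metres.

147–181 m

Compute the density gradient over each adjacent pair:
  40–104 m: Δρ/Δz = 0.42/64 = 6.6 × 10⁻³ kg m⁻⁴
  104–147 m: Δρ/Δz = 0.44/43 = 0.010 kg m⁻⁴
  147–181 m: Δρ/Δz = 0.62/34 = 0.018 kg m⁻⁴
The largest gradient is in the 147–181 m interval — the pycnocline.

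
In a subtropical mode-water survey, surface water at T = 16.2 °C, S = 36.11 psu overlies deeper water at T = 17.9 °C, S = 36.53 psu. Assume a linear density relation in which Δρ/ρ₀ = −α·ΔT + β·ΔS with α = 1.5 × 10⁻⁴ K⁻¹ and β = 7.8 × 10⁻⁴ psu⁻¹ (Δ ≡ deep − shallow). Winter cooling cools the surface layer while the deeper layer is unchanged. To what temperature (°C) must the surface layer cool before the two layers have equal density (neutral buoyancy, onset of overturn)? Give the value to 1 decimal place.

15.7 °C

Neutral buoyancy requires Δρ = 0, i.e. −α(T_deep − T_surf′) + β(S_deep − S_surf) = 0.
T_surf′ = T_deep − (β/α)·ΔS = 17.9 − (7.8 × 10⁻⁴/1.5 × 10⁻⁴)·(+0.42) = 15.716 °C.
Cooling required: 16.2 − (15.716) = 0.484 °C.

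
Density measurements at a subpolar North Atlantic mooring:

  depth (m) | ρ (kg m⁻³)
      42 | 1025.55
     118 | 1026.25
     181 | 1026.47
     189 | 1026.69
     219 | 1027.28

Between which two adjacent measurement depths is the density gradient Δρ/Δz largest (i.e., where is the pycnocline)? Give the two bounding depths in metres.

Compute the density gradient over each adjacent pair:
  42–118 m: Δρ/Δz = 0.70/76 = 9.2 × 10⁻³ kg m⁻⁴
  118–181 m: Δρ/Δz = 0.22/63 = 3.5 × 10⁻³ kg m⁻⁴
  181–189 m: Δρ/Δz = 0.22/8 = 0.028 kg m⁻⁴
  189–219 m: Δρ/Δz = 0.59/30 = 0.020 kg m⁻⁴
The largest gradient is in the 181–189 m interval — the pycnocline.

181–189 m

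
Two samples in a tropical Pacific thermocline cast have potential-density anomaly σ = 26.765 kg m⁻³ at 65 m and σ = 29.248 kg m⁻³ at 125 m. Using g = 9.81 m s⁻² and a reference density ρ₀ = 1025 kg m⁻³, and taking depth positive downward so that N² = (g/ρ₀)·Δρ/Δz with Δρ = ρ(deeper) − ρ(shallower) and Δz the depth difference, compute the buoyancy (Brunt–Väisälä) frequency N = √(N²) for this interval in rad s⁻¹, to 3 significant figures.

0.0199 rad s⁻¹

Δρ = 1029.248 − 1026.765 = 2.483 kg m⁻³ over Δz = 125 − 65 = 60 m.
N² = (9.81/1025) × (2.483/60) = 3.9607 × 10⁻⁴ s⁻².
N = √(3.9607 × 10⁻⁴) = 0.019902 rad s⁻¹ ≈ 0.0199 rad s⁻¹.
N² > 0, so the interval is statically stable.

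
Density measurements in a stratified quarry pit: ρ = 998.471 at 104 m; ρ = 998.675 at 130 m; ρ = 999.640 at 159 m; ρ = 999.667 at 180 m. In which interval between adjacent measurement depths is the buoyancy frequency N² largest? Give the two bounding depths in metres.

130–159 m

Compute the density gradient over each adjacent pair:
  104–130 m: Δρ/Δz = 0.204/26 = 7.8 × 10⁻³ kg m⁻⁴
  130–159 m: Δρ/Δz = 0.965/29 = 0.033 kg m⁻⁴
  159–180 m: Δρ/Δz = 0.027/21 = 1.3 × 10⁻³ kg m⁻⁴
The largest gradient is in the 130–159 m interval — the pycnocline.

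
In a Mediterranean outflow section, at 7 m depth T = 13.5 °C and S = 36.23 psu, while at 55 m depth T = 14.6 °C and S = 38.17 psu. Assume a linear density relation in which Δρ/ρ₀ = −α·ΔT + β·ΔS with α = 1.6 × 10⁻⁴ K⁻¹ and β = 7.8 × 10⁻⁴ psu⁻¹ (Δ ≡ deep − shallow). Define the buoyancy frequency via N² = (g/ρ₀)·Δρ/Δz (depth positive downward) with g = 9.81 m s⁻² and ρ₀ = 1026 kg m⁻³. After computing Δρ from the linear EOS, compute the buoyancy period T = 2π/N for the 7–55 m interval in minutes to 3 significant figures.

ΔT = +1.1 K, ΔS = +1.94 psu (deep − shallow).
Δρ/ρ₀ = −αΔT + βΔS = -1.76 × 10⁻⁴ + 1.5132 × 10⁻³ = 1.3372 × 10⁻³, so Δρ ≈ 1.372 kg m⁻³.
N² = (g/ρ₀)·Δρ/Δz = g·(Δρ/ρ₀)/Δz = 9.81 × 1.3372 × 10⁻³ / 48 = 2.7329 × 10⁻⁴ s⁻².
N = √(2.7329 × 10⁻⁴) = 0.016531 rad s⁻¹ → T = 2π/N = 380.09 s = 6.3348 min ≈ 6.33 min.

6.33 min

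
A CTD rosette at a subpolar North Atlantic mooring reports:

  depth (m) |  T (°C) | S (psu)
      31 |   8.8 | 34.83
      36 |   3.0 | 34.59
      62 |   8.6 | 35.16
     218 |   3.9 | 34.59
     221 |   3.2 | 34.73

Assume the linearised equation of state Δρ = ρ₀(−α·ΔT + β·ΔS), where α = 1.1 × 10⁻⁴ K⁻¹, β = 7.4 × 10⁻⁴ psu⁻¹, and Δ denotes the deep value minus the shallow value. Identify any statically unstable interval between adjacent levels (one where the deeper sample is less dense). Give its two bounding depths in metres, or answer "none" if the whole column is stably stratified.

36–62 m

Evaluate Δρ/ρ₀ = −αΔT + βΔS across each adjacent pair:
  31–36 m: −αΔT+βΔS = −(1.1 × 10⁻⁴)(-5.8)+(7.4 × 10⁻⁴)(-0.24) = 4.6 × 10⁻⁴ → stable
  36–62 m: −αΔT+βΔS = −(1.1 × 10⁻⁴)(+5.6)+(7.4 × 10⁻⁴)(+0.57) = -1.9 × 10⁻⁴ → UNSTABLE
  62–218 m: −αΔT+βΔS = −(1.1 × 10⁻⁴)(-4.7)+(7.4 × 10⁻⁴)(-0.57) = 9.5 × 10⁻⁵ → stable
  218–221 m: −αΔT+βΔS = −(1.1 × 10⁻⁴)(-0.7)+(7.4 × 10⁻⁴)(+0.14) = 1.8 × 10⁻⁴ → stable
The 36–62 m interval has Δρ < 0: lighter water underlies denser water.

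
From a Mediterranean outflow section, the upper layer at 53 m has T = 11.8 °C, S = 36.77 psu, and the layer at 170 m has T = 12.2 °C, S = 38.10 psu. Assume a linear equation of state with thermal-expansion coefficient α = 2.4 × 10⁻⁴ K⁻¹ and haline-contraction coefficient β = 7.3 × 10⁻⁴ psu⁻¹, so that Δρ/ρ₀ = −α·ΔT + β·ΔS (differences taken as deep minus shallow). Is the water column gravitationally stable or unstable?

ΔT = 12.2 − 11.8 = +0.4 K and ΔS = 38.10 − 36.77 = +1.33 psu (deep − shallow).
−αΔT = -9.60 × 10⁻⁵; βΔS = 9.709 × 10⁻⁴; sum Δρ/ρ₀ = 8.749 × 10⁻⁴.
Δρ/ρ₀ > 0, so Δρ > 0: deeper water is denser → statically stable.

stable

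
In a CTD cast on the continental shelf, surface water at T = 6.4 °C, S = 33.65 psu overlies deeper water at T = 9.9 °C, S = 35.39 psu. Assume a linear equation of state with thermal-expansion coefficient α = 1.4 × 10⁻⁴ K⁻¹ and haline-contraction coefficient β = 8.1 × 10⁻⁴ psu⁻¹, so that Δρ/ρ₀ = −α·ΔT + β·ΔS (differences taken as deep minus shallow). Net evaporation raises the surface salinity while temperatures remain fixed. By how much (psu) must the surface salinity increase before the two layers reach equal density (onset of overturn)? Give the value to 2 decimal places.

1.14 psu

Neutral buoyancy requires −α(T_deep − T_surf) + β(S_deep − S_surf′) = 0.
S_surf′ = S_deep − (α/β)·ΔT = 35.39 − (1.4 × 10⁻⁴/8.1 × 10⁻⁴)·(+3.5) = 34.7851 psu.
Increase required: 34.7851 − 33.65 = 1.1351 psu.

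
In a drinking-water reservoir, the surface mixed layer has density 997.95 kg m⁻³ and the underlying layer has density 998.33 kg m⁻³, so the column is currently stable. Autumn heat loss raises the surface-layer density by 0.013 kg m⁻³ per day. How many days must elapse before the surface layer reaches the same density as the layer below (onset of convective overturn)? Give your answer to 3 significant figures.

Density deficit of the surface layer: 998.33 − 997.95 = 0.38 kg m⁻³.
Required change = 0.38 / 0.013 = 29.2 days.

29.2 days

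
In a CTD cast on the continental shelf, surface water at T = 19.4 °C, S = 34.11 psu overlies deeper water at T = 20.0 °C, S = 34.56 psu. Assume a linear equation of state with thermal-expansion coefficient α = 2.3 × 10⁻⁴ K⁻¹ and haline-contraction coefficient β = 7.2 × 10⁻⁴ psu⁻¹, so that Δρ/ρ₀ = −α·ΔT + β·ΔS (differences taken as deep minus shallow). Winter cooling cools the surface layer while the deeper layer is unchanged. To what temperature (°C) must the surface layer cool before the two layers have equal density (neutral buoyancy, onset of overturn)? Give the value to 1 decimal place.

Neutral buoyancy requires Δρ = 0, i.e. −α(T_deep − T_surf′) + β(S_deep − S_surf) = 0.
T_surf′ = T_deep − (β/α)·ΔS = 20.0 − (7.2 × 10⁻⁴/2.3 × 10⁻⁴)·(+0.45) = 18.591 °C.
Cooling required: 19.4 − (18.591) = 0.809 °C.

18.6 °C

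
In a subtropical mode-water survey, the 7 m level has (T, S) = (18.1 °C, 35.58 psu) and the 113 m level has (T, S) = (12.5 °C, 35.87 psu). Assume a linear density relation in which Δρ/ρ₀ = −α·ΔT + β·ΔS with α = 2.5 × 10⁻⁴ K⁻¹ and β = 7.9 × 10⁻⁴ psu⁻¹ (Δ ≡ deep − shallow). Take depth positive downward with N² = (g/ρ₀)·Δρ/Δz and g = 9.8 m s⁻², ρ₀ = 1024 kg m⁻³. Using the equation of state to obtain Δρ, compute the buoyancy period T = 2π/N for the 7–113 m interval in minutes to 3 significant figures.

8.53 min

ΔT = -5.6 K, ΔS = +0.29 psu (deep − shallow).
Δρ/ρ₀ = −αΔT + βΔS = 1.40 × 10⁻³ + 2.291 × 10⁻⁴ = 1.6291 × 10⁻³, so Δρ ≈ 1.668 kg m⁻³.
N² = (g/ρ₀)·Δρ/Δz = g·(Δρ/ρ₀)/Δz = 9.8 × 1.6291 × 10⁻³ / 106 = 1.5061 × 10⁻⁴ s⁻².
N = √(1.5061 × 10⁻⁴) = 0.012272 rad s⁻¹ → T = 2π/N = 511.99 s = 8.5332 min ≈ 8.53 min.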